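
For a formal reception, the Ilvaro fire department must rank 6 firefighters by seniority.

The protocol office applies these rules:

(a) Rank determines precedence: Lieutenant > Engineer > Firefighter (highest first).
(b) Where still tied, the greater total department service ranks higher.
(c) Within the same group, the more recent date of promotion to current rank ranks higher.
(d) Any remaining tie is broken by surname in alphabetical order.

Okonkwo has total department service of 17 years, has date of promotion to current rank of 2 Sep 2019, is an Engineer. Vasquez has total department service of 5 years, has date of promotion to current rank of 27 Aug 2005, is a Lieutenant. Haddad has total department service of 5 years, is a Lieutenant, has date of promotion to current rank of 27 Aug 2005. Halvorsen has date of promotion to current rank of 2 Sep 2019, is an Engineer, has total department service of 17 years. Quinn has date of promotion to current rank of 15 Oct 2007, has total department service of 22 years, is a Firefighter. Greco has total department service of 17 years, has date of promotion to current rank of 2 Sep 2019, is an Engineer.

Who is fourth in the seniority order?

Halvorsen

By rank: Haddad and Vasquez (Lieutenant); then Greco, Halvorsen and Okonkwo (Engineer); then Quinn (Firefighter).
Haddad and Vasquez both have total department service 5 years, so the next rule applies.
Haddad and Vasquez both have date of promotion to current rank 27 Aug 2005, so the next rule applies.
Among Haddad and Vasquez, alphabetically by surname: Haddad before Vasquez.
Greco, Halvorsen and Okonkwo all have total department service 17 years, so the next rule applies.
Greco, Halvorsen and Okonkwo all have date of promotion to current rank 2 Sep 2019, so the next rule applies.
Among Greco, Halvorsen and Okonkwo, alphabetically by surname: Greco before Halvorsen before Okonkwo.
Order: Haddad, Vasquez, Greco, Halvorsen, Okonkwo, Quinn.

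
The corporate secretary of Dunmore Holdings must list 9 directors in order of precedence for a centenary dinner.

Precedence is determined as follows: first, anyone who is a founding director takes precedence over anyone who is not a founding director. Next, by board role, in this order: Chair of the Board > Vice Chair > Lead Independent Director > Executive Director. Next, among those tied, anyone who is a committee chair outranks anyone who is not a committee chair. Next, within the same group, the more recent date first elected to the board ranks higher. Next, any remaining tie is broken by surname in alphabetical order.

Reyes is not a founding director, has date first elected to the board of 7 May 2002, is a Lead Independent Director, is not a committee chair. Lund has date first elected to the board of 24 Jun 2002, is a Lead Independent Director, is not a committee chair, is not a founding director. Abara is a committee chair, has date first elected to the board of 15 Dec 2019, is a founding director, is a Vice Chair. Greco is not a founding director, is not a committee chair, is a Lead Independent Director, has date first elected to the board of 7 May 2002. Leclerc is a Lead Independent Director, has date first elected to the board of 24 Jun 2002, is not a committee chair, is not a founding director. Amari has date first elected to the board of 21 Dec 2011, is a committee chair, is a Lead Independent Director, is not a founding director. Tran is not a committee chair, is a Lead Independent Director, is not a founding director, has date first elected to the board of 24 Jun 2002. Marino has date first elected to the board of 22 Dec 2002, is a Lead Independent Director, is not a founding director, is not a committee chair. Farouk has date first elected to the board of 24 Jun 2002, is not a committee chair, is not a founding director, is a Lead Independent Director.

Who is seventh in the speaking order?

Tran

By the first rule: Abara (a founding director); then Amari, Marino, Farouk, Leclerc, Lund, Tran, Greco and Reyes (each not a founding director).
Amari, Marino, Farouk, Leclerc, Lund, Tran, Greco and Reyes are each Lead Independent Director, so the next rule applies.
Among Amari, Marino, Farouk, Leclerc, Lund, Tran, Greco and Reyes, a committee chair before not a committee chair: Amari (a committee chair) before Marino, Farouk, Leclerc, Lund, Tran, Greco and Reyes (not a committee chair).
Among Marino, Farouk, Leclerc, Lund, Tran, Greco and Reyes, by date first elected to the board (later first): Marino (22 Dec 2002) before Farouk, Leclerc, Lund and Tran (24 Jun 2002) before Greco and Reyes (7 May 2002).
Among Farouk, Leclerc, Lund and Tran, alphabetically by surname: Farouk before Leclerc before Lund before Tran.
Among Greco and Reyes, alphabetically by surname: Greco before Reyes.
Order: Abara, Amari, Marino, Farouk, Leclerc, Lund, Tran, Greco, Reyes.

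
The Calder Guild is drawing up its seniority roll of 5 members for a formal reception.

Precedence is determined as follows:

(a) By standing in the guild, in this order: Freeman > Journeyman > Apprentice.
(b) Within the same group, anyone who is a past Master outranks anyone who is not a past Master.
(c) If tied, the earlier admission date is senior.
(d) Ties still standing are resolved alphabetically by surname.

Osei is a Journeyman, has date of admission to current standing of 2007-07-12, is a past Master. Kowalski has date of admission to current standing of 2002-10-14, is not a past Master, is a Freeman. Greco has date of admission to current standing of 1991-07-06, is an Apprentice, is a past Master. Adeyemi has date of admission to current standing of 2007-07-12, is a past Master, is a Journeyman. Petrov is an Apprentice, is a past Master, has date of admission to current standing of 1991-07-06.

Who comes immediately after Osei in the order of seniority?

Greco

By standing in the guild: Kowalski (Freeman); then Adeyemi and Osei (Journeyman); then Greco and Petrov (Apprentice).
Adeyemi and Osei are each a past Master, so the next rule applies.
Adeyemi and Osei both have date of admission to current standing 2007-07-12, so the next rule applies.
Among Adeyemi and Osei, alphabetically by surname: Adeyemi before Osei.
Greco and Petrov are each a past Master, so the next rule applies.
Greco and Petrov both have date of admission to current standing 1991-07-06, so the next rule applies.
Among Greco and Petrov, alphabetically by surname: Greco before Petrov.
Order: Kowalski, Adeyemi, Osei, Greco, Petrov.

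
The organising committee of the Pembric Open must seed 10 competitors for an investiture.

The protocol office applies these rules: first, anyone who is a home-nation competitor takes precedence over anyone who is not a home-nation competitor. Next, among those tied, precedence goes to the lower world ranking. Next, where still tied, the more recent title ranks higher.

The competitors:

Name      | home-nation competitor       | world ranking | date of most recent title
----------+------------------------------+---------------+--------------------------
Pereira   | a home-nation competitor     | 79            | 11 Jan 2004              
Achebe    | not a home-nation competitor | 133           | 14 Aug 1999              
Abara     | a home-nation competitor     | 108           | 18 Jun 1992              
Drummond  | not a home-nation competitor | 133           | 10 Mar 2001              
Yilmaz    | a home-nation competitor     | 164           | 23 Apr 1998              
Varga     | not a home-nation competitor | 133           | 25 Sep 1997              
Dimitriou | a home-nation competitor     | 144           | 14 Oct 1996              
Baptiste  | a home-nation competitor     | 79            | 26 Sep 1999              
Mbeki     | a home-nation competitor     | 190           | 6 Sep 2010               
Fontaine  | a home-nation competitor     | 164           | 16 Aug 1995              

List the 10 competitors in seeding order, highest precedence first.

Pereira, Baptiste, Abara, Dimitriou, Yilmaz, Fontaine, Mbeki, Drummond, Achebe, Varga

By the first rule: Pereira, Baptiste, Abara, Dimitriou, Yilmaz, Fontaine and Mbeki (each a home-nation competitor); then Drummond, Achebe and Varga (each not a home-nation competitor).
Among Pereira, Baptiste, Abara, Dimitriou, Yilmaz, Fontaine and Mbeki, by world ranking (lower first): Pereira and Baptiste (79) before Abara (108) before Dimitriou (144) before Yilmaz and Fontaine (164) before Mbeki (190).
Among Pereira and Baptiste, by date of most recent title (later first): Pereira (11 Jan 2004) before Baptiste (26 Sep 1999).
Among Yilmaz and Fontaine, by date of most recent title (later first): Yilmaz (23 Apr 1998) before Fontaine (16 Aug 1995).
Drummond, Achebe and Varga all have world ranking 133, so the next rule applies.
Among Drummond, Achebe and Varga, by date of most recent title (later first): Drummond (10 Mar 2001) before Achebe (14 Aug 1999) before Varga (25 Sep 1997).
Full order: Pereira, Baptiste, Abara, Dimitriou, Yilmaz, Fontaine, Mbeki, Drummond, Achebe, Varga.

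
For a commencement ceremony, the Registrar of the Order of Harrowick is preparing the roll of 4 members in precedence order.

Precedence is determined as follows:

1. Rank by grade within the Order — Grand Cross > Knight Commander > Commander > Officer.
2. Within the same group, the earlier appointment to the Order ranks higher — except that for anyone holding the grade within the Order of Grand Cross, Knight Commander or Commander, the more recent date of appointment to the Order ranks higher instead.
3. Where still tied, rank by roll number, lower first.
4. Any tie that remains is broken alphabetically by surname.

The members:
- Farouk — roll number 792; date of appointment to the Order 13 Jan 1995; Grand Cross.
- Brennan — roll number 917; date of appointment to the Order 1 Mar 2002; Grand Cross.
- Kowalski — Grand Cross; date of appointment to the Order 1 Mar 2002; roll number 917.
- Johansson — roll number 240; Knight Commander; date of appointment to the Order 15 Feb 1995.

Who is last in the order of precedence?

By grade within the Order: Brennan, Kowalski and Farouk (Grand Cross); then Johansson (Knight Commander).
Among Brennan, Kowalski and Farouk, by date of appointment to the Order (later first) (reversed rule for this group): Brennan and Kowalski (1 Mar 2002) before Farouk (13 Jan 1995).
Brennan and Kowalski both have roll number 917, so the next rule applies.
Among Brennan and Kowalski, alphabetically by surname: Brennan before Kowalski.
Order: Brennan, Kowalski, Farouk, Johansson.

Johansson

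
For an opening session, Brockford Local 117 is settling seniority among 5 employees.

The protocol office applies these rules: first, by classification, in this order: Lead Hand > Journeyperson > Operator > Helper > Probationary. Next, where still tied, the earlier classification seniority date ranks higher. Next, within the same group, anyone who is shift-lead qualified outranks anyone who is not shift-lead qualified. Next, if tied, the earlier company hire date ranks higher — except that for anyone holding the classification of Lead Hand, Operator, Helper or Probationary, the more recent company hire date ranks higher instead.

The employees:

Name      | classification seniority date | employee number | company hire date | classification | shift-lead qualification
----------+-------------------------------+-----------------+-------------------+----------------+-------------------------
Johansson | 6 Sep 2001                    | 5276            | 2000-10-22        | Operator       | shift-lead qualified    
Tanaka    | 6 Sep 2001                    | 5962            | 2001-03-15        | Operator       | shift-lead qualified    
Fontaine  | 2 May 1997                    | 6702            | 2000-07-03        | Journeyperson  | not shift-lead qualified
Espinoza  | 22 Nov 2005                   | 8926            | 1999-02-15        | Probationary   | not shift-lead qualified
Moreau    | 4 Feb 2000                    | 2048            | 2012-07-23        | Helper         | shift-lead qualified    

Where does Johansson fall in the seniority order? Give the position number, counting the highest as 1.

By classification: Fontaine (Journeyperson); then Tanaka and Johansson (Operator); then Moreau (Helper); then Espinoza (Probationary).
Tanaka and Johansson both have classification seniority date 6 Sep 2001, so the next rule applies.
Tanaka and Johansson are each shift-lead qualified, so the next rule applies.
Among Tanaka and Johansson, by company hire date (later first) (reversed rule for this group): Tanaka (2001-03-15) before Johansson (2000-10-22).
Order: Fontaine, Tanaka, Johansson, Moreau, Espinoza. So position 3.

3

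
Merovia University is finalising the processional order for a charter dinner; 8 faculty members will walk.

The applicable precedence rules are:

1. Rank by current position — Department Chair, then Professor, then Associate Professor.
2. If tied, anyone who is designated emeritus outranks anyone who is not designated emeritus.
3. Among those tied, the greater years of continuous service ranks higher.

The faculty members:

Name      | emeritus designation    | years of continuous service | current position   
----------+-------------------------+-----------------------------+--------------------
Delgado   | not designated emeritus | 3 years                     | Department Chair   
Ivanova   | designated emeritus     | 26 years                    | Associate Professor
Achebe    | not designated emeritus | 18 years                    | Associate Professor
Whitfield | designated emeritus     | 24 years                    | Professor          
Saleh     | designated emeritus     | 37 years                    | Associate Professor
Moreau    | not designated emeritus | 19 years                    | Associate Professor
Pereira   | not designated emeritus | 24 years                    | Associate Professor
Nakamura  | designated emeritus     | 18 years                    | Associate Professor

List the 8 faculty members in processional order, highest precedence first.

By current position: Delgado (Department Chair); then Whitfield (Professor); then Saleh, Ivanova, Nakamura, Pereira, Moreau and Achebe (Associate Professor).
Among Saleh, Ivanova, Nakamura, Pereira, Moreau and Achebe, designated emeritus before not designated emeritus: Saleh, Ivanova and Nakamura (designated emeritus) before Pereira, Moreau and Achebe (not designated emeritus).
Among Saleh, Ivanova and Nakamura, by years of continuous service (higher first): Saleh (37 years) before Ivanova (26 years) before Nakamura (18 years).
Among Pereira, Moreau and Achebe, by years of continuous service (higher first): Pereira (24 years) before Moreau (19 years) before Achebe (18 years).
Full order: Delgado, Whitfield, Saleh, Ivanova, Nakamura, Pereira, Moreau, Achebe.

Delgado, Whitfield, Saleh, Ivanova, Nakamura, Pereira, Moreau, Achebe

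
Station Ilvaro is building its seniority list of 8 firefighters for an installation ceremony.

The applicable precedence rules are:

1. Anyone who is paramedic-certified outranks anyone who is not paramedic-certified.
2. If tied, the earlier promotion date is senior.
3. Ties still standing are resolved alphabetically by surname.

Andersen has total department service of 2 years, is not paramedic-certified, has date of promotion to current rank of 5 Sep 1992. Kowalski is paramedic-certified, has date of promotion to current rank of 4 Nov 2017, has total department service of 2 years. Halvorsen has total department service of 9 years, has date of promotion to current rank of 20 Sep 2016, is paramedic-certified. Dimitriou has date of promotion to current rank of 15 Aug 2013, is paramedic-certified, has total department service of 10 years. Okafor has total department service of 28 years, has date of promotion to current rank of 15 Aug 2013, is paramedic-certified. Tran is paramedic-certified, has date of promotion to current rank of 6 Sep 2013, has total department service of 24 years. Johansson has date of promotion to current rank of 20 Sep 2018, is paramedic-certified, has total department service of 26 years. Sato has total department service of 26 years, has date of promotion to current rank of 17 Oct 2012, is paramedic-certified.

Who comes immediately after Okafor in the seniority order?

By the first rule: Sato, Dimitriou, Okafor, Tran, Halvorsen, Kowalski and Johansson (each paramedic-certified); then Andersen (not paramedic-certified).
Among Sato, Dimitriou, Okafor, Tran, Halvorsen, Kowalski and Johansson, by date of promotion to current rank (earlier first): Sato (17 Oct 2012) before Dimitriou and Okafor (15 Aug 2013) before Tran (6 Sep 2013) before Halvorsen (20 Sep 2016) before Kowalski (4 Nov 2017) before Johansson (20 Sep 2018).
Among Dimitriou and Okafor, alphabetically by surname: Dimitriou before Okafor.
Order: Sato, Dimitriou, Okafor, Tran, Halvorsen, Kowalski, Johansson, Andersen.

Tran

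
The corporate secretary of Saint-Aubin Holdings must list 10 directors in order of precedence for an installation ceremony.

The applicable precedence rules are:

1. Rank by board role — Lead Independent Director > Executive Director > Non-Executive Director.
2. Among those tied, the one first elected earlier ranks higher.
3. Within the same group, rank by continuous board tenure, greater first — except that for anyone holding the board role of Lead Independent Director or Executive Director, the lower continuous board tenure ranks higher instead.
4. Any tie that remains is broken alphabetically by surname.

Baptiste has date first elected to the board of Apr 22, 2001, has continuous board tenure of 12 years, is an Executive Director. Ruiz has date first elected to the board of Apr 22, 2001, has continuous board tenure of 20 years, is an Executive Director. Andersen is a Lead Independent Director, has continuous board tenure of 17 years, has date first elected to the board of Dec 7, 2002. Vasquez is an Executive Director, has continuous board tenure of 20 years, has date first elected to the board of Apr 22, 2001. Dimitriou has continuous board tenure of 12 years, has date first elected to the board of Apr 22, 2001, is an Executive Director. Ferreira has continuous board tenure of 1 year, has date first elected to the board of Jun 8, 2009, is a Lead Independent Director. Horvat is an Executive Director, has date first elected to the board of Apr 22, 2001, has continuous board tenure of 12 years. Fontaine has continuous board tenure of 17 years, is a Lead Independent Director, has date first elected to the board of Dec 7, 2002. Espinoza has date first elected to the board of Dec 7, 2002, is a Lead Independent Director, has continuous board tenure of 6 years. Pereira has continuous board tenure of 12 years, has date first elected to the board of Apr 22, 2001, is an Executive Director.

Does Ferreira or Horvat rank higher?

Ferreira

By board role: Espinoza, Andersen, Fontaine and Ferreira (Lead Independent Director); then Baptiste, Dimitriou, Horvat, Pereira, Ruiz and Vasquez (Executive Director).
Among Espinoza, Andersen, Fontaine and Ferreira, by date first elected to the board (earlier first): Espinoza, Andersen and Fontaine (Dec 7, 2002) before Ferreira (Jun 8, 2009).
Among Espinoza, Andersen and Fontaine, by continuous board tenure (lower first) (reversed rule for this group): Espinoza (6 years) before Andersen and Fontaine (17 years).
Among Andersen and Fontaine, alphabetically by surname: Andersen before Fontaine.
Baptiste, Dimitriou, Horvat, Pereira, Ruiz and Vasquez all have date first elected to the board Apr 22, 2001, so the next rule applies.
Among Baptiste, Dimitriou, Horvat, Pereira, Ruiz and Vasquez, by continuous board tenure (lower first) (reversed rule for this group): Baptiste, Dimitriou, Horvat and Pereira (12 years) before Ruiz and Vasquez (20 years).
Among Baptiste, Dimitriou, Horvat and Pereira, alphabetically by surname: Baptiste before Dimitriou before Horvat before Pereira.
Among Ruiz and Vasquez, alphabetically by surname: Ruiz before Vasquez.
So Ferreira takes precedence.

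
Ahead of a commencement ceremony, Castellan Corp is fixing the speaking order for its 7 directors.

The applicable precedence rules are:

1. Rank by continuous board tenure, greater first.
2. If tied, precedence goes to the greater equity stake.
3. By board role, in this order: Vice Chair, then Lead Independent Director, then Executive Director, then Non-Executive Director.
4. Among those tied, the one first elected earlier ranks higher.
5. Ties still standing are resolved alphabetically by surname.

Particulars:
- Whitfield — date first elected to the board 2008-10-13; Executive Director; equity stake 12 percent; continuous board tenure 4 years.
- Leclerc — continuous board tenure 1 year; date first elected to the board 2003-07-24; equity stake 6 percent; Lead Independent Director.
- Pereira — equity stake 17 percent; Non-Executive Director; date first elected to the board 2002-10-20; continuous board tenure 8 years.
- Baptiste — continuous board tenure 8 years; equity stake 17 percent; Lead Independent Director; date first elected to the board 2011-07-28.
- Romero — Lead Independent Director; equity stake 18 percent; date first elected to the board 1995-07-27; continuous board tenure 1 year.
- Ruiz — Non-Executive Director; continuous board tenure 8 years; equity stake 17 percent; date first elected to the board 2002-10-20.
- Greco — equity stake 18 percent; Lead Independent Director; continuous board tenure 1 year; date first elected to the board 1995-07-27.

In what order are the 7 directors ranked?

By continuous board tenure (higher first): Baptiste, Pereira and Ruiz (each 8 years); then Whitfield (4 years); then Greco, Romero and Leclerc (each 1 year).
Baptiste, Pereira and Ruiz all have equity stake 17 percent, so the next rule applies.
Among Baptiste, Pereira and Ruiz, by board role: Baptiste (Lead Independent Director) before Pereira and Ruiz (Non-Executive Director).
Pereira and Ruiz both have date first elected to the board 2002-10-20, so the next rule applies.
Among Pereira and Ruiz, alphabetically by surname: Pereira before Ruiz.
Among Greco, Romero and Leclerc, by equity stake (higher first): Greco and Romero (18 percent) before Leclerc (6 percent).
Greco and Romero are each Lead Independent Director, so the next rule applies.
Greco and Romero both have date first elected to the board 1995-07-27, so the next rule applies.
Among Greco and Romero, alphabetically by surname: Greco before Romero.
Full order: Baptiste, Pereira, Ruiz, Whitfield, Greco, Romero, Leclerc.

Baptiste, Pereira, Ruiz, Whitfield, Greco, Romero, Leclerc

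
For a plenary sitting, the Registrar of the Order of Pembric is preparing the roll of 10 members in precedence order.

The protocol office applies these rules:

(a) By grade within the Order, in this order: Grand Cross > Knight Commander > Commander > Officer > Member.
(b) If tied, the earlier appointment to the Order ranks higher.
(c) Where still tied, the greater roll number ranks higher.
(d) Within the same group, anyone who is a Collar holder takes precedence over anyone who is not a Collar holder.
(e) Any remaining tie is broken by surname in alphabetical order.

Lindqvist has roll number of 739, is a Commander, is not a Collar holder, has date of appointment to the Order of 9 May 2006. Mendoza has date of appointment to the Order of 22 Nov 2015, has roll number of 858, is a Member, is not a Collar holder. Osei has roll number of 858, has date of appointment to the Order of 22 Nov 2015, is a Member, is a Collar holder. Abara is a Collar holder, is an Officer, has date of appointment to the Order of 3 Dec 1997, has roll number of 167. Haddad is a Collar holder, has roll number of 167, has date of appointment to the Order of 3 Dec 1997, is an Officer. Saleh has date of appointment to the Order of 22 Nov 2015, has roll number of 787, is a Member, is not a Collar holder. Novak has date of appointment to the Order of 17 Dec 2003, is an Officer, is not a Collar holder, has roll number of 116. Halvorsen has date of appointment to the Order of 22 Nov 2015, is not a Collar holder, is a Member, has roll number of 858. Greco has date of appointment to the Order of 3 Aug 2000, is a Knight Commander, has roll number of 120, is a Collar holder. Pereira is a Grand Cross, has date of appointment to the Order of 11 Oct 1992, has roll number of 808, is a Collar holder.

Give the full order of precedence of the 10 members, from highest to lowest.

Pereira, Greco, Lindqvist, Abara, Haddad, Novak, Osei, Halvorsen, Mendoza, Saleh

By grade within the Order: Pereira (Grand Cross); then Greco (Knight Commander); then Lindqvist (Commander); then Abara, Haddad and Novak (Officer); then Osei, Halvorsen, Mendoza and Saleh (Member).
Among Abara, Haddad and Novak, by date of appointment to the Order (earlier first): Abara and Haddad (3 Dec 1997) before Novak (17 Dec 2003).
Abara and Haddad both have roll number 167, so the next rule applies.
Abara and Haddad are each a Collar holder, so the next rule applies.
Among Abara and Haddad, alphabetically by surname: Abara before Haddad.
Osei, Halvorsen, Mendoza and Saleh all have date of appointment to the Order 22 Nov 2015, so the next rule applies.
Among Osei, Halvorsen, Mendoza and Saleh, by roll number (higher first): Osei, Halvorsen and Mendoza (858) before Saleh (787).
Among Osei, Halvorsen and Mendoza, a Collar holder before not a Collar holder: Osei (a Collar holder) before Halvorsen and Mendoza (not a Collar holder).
Among Halvorsen and Mendoza, alphabetically by surname: Halvorsen before Mendoza.
Full order: Pereira, Greco, Lindqvist, Abara, Haddad, Novak, Osei, Halvorsen, Mendoza, Saleh.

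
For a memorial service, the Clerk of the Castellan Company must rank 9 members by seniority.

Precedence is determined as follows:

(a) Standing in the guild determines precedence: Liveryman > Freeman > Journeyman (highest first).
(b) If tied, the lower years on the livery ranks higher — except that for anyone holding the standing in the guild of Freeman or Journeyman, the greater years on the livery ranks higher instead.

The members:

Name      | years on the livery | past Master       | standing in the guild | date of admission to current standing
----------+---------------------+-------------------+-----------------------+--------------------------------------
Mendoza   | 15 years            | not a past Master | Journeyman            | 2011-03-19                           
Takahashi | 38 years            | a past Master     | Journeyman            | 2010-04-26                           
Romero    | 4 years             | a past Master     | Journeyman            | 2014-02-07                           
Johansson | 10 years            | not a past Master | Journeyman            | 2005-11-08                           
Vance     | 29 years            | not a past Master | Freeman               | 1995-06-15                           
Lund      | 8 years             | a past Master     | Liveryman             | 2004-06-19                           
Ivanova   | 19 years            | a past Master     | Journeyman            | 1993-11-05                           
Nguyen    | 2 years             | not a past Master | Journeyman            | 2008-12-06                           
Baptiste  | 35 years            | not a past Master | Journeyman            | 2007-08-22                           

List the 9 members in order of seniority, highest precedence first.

Lund, Vance, Takahashi, Baptiste, Ivanova, Mendoza, Johansson, Romero, Nguyen

By standing in the guild: Lund (Liveryman); then Vance (Freeman); then Takahashi, Baptiste, Ivanova, Mendoza, Johansson, Romero and Nguyen (Journeyman).
Among Takahashi, Baptiste, Ivanova, Mendoza, Johansson, Romero and Nguyen, by years on the livery (higher first) (reversed rule for this group): Takahashi (38 years) before Baptiste (35 years) before Ivanova (19 years) before Mendoza (15 years) before Johansson (10 years) before Romero (4 years) before Nguyen (2 years).
Full order: Lund, Vance, Takahashi, Baptiste, Ivanova, Mendoza, Johansson, Romero, Nguyen.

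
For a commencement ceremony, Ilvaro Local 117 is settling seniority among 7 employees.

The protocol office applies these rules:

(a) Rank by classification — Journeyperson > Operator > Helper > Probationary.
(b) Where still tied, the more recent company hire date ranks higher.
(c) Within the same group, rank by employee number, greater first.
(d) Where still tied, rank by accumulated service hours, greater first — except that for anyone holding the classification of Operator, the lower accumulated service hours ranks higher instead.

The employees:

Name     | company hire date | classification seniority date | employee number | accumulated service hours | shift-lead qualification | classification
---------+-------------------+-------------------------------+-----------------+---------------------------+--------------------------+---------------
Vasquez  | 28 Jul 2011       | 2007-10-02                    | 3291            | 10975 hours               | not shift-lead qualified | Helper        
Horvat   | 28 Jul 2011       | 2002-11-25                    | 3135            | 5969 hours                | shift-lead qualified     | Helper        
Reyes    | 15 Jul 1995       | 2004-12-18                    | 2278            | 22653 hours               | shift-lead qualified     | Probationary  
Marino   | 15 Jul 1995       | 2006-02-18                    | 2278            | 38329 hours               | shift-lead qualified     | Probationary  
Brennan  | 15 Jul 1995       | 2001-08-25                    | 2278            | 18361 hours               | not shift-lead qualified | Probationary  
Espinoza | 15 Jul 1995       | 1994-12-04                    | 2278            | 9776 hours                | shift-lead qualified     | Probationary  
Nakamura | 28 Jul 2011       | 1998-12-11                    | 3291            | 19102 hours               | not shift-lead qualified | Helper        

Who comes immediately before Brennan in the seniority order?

Reyes

By classification: Nakamura, Vasquez and Horvat (Helper); then Marino, Reyes, Brennan and Espinoza (Probationary).
Nakamura, Vasquez and Horvat all have company hire date 28 Jul 2011, so the next rule applies.
Among Nakamura, Vasquez and Horvat, by employee number (higher first): Nakamura and Vasquez (3291) before Horvat (3135).
Among Nakamura and Vasquez, by accumulated service hours (higher first): Nakamura (19102 hours) before Vasquez (10975 hours).
Marino, Reyes, Brennan and Espinoza all have company hire date 15 Jul 1995, so the next rule applies.
Marino, Reyes, Brennan and Espinoza all have employee number 2278, so the next rule applies.
Among Marino, Reyes, Brennan and Espinoza, by accumulated service hours (higher first): Marino (38329 hours) before Reyes (22653 hours) before Brennan (18361 hours) before Espinoza (9776 hours).
Order: Nakamura, Vasquez, Horvat, Marino, Reyes, Brennan, Espinoza.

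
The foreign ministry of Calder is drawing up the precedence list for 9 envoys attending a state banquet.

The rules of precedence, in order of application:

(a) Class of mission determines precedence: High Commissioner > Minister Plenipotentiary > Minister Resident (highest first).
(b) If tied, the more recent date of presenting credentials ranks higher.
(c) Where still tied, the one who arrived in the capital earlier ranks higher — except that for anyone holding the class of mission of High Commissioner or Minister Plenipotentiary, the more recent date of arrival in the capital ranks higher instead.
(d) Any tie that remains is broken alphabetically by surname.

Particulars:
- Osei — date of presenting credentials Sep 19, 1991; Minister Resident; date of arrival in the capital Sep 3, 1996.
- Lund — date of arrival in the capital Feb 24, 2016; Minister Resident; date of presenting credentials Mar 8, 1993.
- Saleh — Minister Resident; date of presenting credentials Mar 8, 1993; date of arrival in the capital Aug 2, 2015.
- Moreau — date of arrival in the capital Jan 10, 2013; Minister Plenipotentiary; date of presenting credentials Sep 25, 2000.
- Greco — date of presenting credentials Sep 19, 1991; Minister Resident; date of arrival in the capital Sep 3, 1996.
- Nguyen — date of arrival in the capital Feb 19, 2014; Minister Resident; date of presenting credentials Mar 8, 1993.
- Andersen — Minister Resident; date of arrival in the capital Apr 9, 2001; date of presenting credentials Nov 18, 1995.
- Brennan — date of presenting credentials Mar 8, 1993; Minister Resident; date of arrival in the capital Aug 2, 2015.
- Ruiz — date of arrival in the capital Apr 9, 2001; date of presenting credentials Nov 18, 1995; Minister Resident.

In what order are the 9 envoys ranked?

By class of mission: Moreau (Minister Plenipotentiary); then Andersen, Ruiz, Nguyen, Brennan, Saleh, Lund, Greco and Osei (Minister Resident).
Among Andersen, Ruiz, Nguyen, Brennan, Saleh, Lund, Greco and Osei, by date of presenting credentials (later first): Andersen and Ruiz (Nov 18, 1995) before Nguyen, Brennan, Saleh and Lund (Mar 8, 1993) before Greco and Osei (Sep 19, 1991).
Andersen and Ruiz both have date of arrival in the capital Apr 9, 2001, so the next rule applies.
Among Andersen and Ruiz, alphabetically by surname: Andersen before Ruiz.
Among Nguyen, Brennan, Saleh and Lund, by date of arrival in the capital (earlier first): Nguyen (Feb 19, 2014) before Brennan and Saleh (Aug 2, 2015) before Lund (Feb 24, 2016).
Among Brennan and Saleh, alphabetically by surname: Brennan before Saleh.
Greco and Osei both have date of arrival in the capital Sep 3, 1996, so the next rule applies.
Among Greco and Osei, alphabetically by surname: Greco before Osei.
Full order: Moreau, Andersen, Ruiz, Nguyen, Brennan, Saleh, Lund, Greco, Osei.

Moreau, Andersen, Ruiz, Nguyen, Brennan, Saleh, Lund, Greco, Osei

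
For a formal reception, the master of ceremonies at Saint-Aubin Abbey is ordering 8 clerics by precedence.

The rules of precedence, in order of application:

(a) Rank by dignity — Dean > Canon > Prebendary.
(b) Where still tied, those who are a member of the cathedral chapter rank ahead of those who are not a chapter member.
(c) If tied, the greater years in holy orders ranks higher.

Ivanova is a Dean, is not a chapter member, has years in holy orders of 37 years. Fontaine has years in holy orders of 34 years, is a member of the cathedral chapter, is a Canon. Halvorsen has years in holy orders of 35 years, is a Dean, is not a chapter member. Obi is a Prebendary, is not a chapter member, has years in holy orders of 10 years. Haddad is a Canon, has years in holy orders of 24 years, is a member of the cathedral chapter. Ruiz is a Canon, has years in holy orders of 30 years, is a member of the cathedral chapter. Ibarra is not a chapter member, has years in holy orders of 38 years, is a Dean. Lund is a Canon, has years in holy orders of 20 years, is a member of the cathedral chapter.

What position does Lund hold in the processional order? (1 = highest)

By dignity: Ibarra, Ivanova and Halvorsen (Dean); then Fontaine, Ruiz, Haddad and Lund (Canon); then Obi (Prebendary).
Ibarra, Ivanova and Halvorsen are each not a chapter member, so the next rule applies.
Among Ibarra, Ivanova and Halvorsen, by years in holy orders (higher first): Ibarra (38 years) before Ivanova (37 years) before Halvorsen (35 years).
Fontaine, Ruiz, Haddad and Lund are each a member of the cathedral chapter, so the next rule applies.
Among Fontaine, Ruiz, Haddad and Lund, by years in holy orders (higher first): Fontaine (34 years) before Ruiz (30 years) before Haddad (24 years) before Lund (20 years).
Order: Ibarra, Ivanova, Halvorsen, Fontaine, Ruiz, Haddad, Lund, Obi. So position 7.

7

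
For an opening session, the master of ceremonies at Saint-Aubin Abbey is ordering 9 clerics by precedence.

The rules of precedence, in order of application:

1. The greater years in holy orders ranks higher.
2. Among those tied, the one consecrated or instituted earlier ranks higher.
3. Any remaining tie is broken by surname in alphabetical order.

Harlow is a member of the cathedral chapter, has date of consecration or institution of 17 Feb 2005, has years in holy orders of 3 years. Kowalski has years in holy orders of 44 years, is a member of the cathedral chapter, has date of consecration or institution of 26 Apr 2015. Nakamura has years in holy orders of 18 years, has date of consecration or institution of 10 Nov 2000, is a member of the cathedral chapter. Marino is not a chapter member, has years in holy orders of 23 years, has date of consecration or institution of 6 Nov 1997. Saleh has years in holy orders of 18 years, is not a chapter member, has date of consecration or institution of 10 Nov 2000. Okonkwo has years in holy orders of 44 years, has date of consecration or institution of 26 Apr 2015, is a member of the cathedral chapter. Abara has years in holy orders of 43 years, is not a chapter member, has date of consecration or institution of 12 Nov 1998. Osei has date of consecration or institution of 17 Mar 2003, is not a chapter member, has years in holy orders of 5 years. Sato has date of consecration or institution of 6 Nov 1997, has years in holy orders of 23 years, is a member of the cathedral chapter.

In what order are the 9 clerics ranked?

Kowalski, Okonkwo, Abara, Marino, Sato, Nakamura, Saleh, Osei, Harlow

By years in holy orders (higher first): Kowalski and Okonkwo (both 44 years); then Abara (43 years); then Marino and Sato (both 23 years); then Nakamura and Saleh (both 18 years); then Osei (5 years); then Harlow (3 years).
Kowalski and Okonkwo both have date of consecration or institution 26 Apr 2015, so the next rule applies.
Among Kowalski and Okonkwo, alphabetically by surname: Kowalski before Okonkwo.
Marino and Sato both have date of consecration or institution 6 Nov 1997, so the next rule applies.
Among Marino and Sato, alphabetically by surname: Marino before Sato.
Nakamura and Saleh both have date of consecration or institution 10 Nov 2000, so the next rule applies.
Among Nakamura and Saleh, alphabetically by surname: Nakamura before Saleh.
Full order: Kowalski, Okonkwo, Abara, Marino, Sato, Nakamura, Saleh, Osei, Harlow.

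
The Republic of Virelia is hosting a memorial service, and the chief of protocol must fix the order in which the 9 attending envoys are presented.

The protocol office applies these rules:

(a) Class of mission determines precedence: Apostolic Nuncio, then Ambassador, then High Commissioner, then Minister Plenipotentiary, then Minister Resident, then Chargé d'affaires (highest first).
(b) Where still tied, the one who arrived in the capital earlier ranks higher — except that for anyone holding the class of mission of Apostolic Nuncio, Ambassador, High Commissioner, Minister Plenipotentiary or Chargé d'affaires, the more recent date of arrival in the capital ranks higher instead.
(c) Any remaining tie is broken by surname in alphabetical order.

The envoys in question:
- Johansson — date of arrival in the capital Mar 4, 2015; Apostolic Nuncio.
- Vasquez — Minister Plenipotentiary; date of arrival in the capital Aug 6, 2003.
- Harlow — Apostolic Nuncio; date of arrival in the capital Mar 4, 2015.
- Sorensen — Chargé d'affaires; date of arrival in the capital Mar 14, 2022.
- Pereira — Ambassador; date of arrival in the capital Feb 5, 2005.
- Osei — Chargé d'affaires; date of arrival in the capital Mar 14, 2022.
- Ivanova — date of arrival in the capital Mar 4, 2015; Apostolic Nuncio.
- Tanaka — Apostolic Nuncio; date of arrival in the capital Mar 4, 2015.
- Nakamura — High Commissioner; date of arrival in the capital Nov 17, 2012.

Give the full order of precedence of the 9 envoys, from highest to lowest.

Harlow, Ivanova, Johansson, Tanaka, Pereira, Nakamura, Vasquez, Osei, Sorensen

By class of mission: Harlow, Ivanova, Johansson and Tanaka (Apostolic Nuncio); then Pereira (Ambassador); then Nakamura (High Commissioner); then Vasquez (Minister Plenipotentiary); then Osei and Sorensen (Chargé d'affaires).
Harlow, Ivanova, Johansson and Tanaka all have date of arrival in the capital Mar 4, 2015, so the next rule applies.
Among Harlow, Ivanova, Johansson and Tanaka, alphabetically by surname: Harlow before Ivanova before Johansson before Tanaka.
Osei and Sorensen both have date of arrival in the capital Mar 14, 2022, so the next rule applies.
Among Osei and Sorensen, alphabetically by surname: Osei before Sorensen.
Full order: Harlow, Ivanova, Johansson, Tanaka, Pereira, Nakamura, Vasquez, Osei, Sorensen.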